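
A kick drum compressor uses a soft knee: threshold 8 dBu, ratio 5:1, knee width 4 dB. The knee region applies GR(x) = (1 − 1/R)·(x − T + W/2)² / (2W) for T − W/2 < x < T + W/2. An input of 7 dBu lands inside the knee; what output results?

6.9 dBu

x − T + W/2 = 7 − 8 + 2 = 1.
GR = (1 − 1/5) × 1² / 8 = 0.8 × 1 / 8 = 0.1 dB.
Output = 7 − 0.1 = 6.9 dBu.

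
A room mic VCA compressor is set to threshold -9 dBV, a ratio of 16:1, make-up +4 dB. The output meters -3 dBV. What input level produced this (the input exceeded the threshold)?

23 dBV

Before make-up, the level was -3 − 4 = -7 dBV.
The compressed level sits -7 − (-9) = 2 dB over threshold.
Undo the ratio: input overshoot = 2 × 16 = 32 dB, giving input = 23 dBV.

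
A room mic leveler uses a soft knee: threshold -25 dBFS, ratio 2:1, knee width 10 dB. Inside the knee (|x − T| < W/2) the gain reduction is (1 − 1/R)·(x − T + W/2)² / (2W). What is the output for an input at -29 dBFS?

-29.025 dBFS

x − T + W/2 = -29 − (-25) + 5 = 1.
GR = (1 − 1/2) × 1² / 20 = 0.5 × 1 / 20 = 0.025 dB.
Output = -29 − 0.025 = -29.025 dBFS.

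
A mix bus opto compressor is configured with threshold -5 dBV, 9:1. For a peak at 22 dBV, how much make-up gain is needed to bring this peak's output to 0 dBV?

2 dB

Without make-up, output = threshold + overshoot/9 = -5 + 3 = -2 dBV.
Gap to target: 2 dB.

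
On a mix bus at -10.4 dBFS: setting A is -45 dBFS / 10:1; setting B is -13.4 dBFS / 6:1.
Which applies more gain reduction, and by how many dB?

A, by 28.64 dB

A: GR = 34.6 − 34.6/10 = 31.14 dB.
B: GR = 3 − 3/6 = 2.5 dB.
Difference: 28.64 dB in favour of A.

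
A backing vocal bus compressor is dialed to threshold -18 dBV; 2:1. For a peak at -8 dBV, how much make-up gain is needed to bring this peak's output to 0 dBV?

13 dB

The peak compresses to -18 + 10/2 = -13 dBV.
To reach 0 dBV requires 0 − (-13) = 13 dB of make-up.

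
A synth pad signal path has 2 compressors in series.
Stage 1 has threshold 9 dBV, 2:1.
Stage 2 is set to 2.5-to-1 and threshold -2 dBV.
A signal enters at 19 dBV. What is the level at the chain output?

4.4 dBV

Stage 1: overshoot 10 dB → 10/2 = 5 dB → 14 dBV.
Stage 2: 16 dB above -2 dBV, reduced 2.5:1 to 6.4 dB above → 4.4 dBV.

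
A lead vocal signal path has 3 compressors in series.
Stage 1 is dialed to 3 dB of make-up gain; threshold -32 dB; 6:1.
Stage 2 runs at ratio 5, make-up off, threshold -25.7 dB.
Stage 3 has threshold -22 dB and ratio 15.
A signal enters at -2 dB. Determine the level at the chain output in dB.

Stage 1: overshoot 30 dB → 30/6 = 5 dB → -27 dB; +3 dB make-up → -24 dB.
Stage 2: overshoot 1.7 dB → 1.7/5 = 0.34 dB → -25.36 dB.
Stage 3: -25.36 dB ≤ -22 dB, so stage 3 doesn't engage; output -25.36 dB.

-25.36 dB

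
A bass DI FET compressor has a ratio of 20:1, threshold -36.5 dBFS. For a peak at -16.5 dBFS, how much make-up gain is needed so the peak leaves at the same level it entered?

Overshoot 20 dB → 20/20 = 1 dB after compression, so the compressed level is -36.5 + 1 = -35.5 dBFS.
Make-up = target − compressed = -16.5 − (-35.5) = 19 dB.

19 dB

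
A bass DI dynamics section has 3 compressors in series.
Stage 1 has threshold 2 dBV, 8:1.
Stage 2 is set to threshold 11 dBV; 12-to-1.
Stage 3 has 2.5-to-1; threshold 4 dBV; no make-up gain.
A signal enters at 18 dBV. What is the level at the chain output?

4 dBV

Stage 1: overshoot 16 dB → 16/8 = 2 dB → 4 dBV.
Stage 2: below threshold (4 ≤ 11); passes unchanged; output 4 dBV.
Stage 3: 4 dBV ≤ 4 dBV, so stage 3 doesn't engage; output 4 dBV.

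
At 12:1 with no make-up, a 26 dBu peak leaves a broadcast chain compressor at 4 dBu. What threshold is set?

2 dBu

Gain reduction = 26 − 4 = 22 dB; output overshoot = GR / (R − 1) = 22 / 11 = 2 dB.
Threshold = output − output overshoot = 4 − 2 = 2 dBu.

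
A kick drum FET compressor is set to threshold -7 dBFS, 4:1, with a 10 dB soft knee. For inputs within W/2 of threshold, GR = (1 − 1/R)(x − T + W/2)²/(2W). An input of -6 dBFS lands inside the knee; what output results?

-7.35 dBFS

x − T + W/2 = -6 − (-7) + 5 = 6.
GR = (1 − 1/4) × 6² / 20 = 0.75 × 36 / 20 = 1.35 dB.
Output = -6 − 1.35 = -7.35 dBFS.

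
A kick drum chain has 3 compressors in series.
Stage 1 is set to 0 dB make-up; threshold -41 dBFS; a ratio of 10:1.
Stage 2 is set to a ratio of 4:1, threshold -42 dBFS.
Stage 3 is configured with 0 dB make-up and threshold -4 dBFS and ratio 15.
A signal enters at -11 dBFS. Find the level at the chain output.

Stage 1: 30 dB above -41 dBFS, reduced 10:1 to 3 dB above → -38 dBFS.
Stage 2: -38 dBFS is 4 dB over -42 dBFS; at 4:1 that becomes 1 dB over, giving -41 dBFS.
Stage 3: -41 dBFS ≤ -4 dBFS, so stage 3 doesn't engage; output -41 dBFS.

-41 dBFS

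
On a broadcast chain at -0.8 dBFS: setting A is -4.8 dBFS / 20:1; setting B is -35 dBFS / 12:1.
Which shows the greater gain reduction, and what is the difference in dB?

B, by 27.55 dB

A: overshoot 4 dB → output overshoot 0.2 dB → GR 3.8 dB.
B: overshoot 34.2 dB → output overshoot 2.85 dB → GR 31.35 dB.
B applies 27.55 dB more gain reduction.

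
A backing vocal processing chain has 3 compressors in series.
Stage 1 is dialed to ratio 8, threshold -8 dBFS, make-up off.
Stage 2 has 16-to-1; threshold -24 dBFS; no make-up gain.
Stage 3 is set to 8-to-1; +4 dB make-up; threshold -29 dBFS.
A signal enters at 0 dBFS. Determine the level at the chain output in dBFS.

-24.242188 dBFS

Stage 1: 0 dBFS is 8 dB over -8 dBFS; at 8:1 that becomes 1 dB over, giving -7 dBFS.
Stage 2: overshoot 17 dB → 17/16 = 1.0625 dB → -22.9375 dBFS.
Stage 3: 6.0625 dB above -29 dBFS, reduced 8:1 to 0.757812 dB above → -28.242188 dBFS; +4 dB make-up → -24.242188 dBFS.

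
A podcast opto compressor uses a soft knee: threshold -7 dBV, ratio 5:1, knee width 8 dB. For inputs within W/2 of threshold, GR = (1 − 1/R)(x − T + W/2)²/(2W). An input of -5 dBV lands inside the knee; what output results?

-6.8 dBV

x − T + W/2 = -5 − (-7) + 4 = 6.
GR = (1 − 1/5) × 6² / 16 = 0.8 × 36 / 16 = 1.8 dB.
Output = -5 − 1.8 = -6.8 dBV.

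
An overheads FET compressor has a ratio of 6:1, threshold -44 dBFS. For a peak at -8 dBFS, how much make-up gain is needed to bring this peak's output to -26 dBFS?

Without make-up, output = threshold + overshoot/6 = -44 + 6 = -38 dBFS.
Gap to target: 12 dB.

12 dB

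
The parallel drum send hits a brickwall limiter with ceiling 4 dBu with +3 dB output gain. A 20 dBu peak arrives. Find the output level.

7 dBu

A brickwall limiter is an ∞:1 compressor: any input above the ceiling is clamped to 4 dBu.
Output gain then adds 3 dB: 4 + 3 = 7 dBu.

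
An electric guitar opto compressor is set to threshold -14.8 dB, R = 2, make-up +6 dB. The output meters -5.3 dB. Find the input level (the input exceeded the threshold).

-7.8 dB

Remove make-up: -5.3 − 6 = -11.3 dB.
That's 3.5 dB above the -14.8 dB threshold.
Undo the ratio: input overshoot = 3.5 × 2 = 7 dB, giving input = -7.8 dB.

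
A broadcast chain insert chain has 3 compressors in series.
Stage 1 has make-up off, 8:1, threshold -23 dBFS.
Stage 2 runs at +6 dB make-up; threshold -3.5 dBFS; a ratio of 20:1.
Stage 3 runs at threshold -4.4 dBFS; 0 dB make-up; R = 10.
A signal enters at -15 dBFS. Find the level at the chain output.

-16 dBFS

Stage 1: 8 dB above -23 dBFS, reduced 8:1 to 1 dB above → -22 dBFS.
Stage 2: -22 dBFS is at or below the -3.5 dBFS threshold — no compression; make-up brings it to -16 dBFS.
Stage 3: below threshold (-16 ≤ -4.4); passes unchanged; output -16 dBFS.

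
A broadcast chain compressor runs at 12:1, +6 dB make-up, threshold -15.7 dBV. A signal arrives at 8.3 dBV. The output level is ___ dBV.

-7.7 dBV

Overshoot: 8.3 − (-15.7) = 24 dB.
The 24 dB excess becomes 2 dB after 12:1 reduction.
So the level is -15.7 + 2 = -13.7 dBV; make-up adds 6 dB, giving -7.7 dBV.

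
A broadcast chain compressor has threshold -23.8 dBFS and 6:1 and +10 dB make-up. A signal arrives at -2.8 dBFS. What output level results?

The input is 21 dB above the -23.8 dBFS threshold.
6:1 compression reduces that to 21/6 = 3.5 dB over.
So the level is -23.8 + 3.5 = -20.3 dBFS; make-up adds 10 dB, giving -10.3 dBFS.

-10.3 dBFS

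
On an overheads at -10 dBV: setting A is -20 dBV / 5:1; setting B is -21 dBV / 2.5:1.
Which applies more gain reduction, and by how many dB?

A, by 1.4 dB

A: 10 dB over, compressed to 2 dB over, so 8 dB of GR.
B: 11 dB over, compressed to 4.4 dB over, so 6.6 dB of GR.
A applies 1.4 dB more gain reduction.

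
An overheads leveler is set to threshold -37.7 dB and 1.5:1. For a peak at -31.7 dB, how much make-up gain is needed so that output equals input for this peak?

2 dB

Overshoot 6 dB → 6/1.5 = 4 dB after compression, so the compressed level is -37.7 + 4 = -33.7 dB.
Make-up = target − compressed = -31.7 − (-33.7) = 2 dB.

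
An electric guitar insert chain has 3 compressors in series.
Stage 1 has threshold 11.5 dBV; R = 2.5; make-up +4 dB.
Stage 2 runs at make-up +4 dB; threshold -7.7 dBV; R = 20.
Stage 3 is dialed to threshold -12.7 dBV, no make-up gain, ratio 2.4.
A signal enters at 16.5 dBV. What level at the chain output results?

Stage 1: overshoot 5 dB → 5/2.5 = 2 dB → 13.5 dBV; +4 dB make-up → 17.5 dBV.
Stage 2: 25.2 dB above -7.7 dBV, reduced 20:1 to 1.26 dB above → -6.44 dBV; +4 dB make-up → -2.44 dBV.
Stage 3: overshoot 10.26 dB → 10.26/2.4 = 4.275 dB → -8.425 dBV.

-8.425 dBV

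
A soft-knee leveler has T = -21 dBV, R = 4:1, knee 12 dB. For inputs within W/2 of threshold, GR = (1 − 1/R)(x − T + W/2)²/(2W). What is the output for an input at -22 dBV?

-22.78125 dBV

x − T + W/2 = -22 − (-21) + 6 = 5.
GR = (1 − 1/4) × 5² / 24 = 0.75 × 25 / 24 = 0.78125 dB.
Output = -22 − 0.78125 = -22.78125 dBV.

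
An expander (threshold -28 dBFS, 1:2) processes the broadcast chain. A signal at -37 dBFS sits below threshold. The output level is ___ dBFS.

-46 dBFS

The input is 9 dB below the -28 dBFS threshold.
A 1:2 expander multiplies undershoot by 2: 9 × 2 = 18 dB below threshold.
Output = -28 − 18 = -46 dBFS.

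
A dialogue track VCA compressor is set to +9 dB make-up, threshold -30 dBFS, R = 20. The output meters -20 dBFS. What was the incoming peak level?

-10 dBFS

Before make-up, the level was -20 − 9 = -29 dBFS.
The compressed level sits -29 − (-30) = 1 dB over threshold.
Input overshoot = R × output overshoot = 20 dB → input = -30 + 20 = -10 dBFS.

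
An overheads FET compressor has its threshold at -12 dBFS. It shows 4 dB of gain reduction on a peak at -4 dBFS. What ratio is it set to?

2:1

Input overshoot = -4 − (-12) = 8 dB.
Output overshoot = 8 − 4 = 4 dB.
Ratio = input overshoot / output overshoot = 8 / 4 = 2.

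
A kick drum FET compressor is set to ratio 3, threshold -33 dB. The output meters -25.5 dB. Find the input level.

-10.5 dB

The compressed level sits -25.5 − (-33) = 7.5 dB over threshold.
Undo the ratio: input overshoot = 7.5 × 3 = 22.5 dB, giving input = -10.5 dB.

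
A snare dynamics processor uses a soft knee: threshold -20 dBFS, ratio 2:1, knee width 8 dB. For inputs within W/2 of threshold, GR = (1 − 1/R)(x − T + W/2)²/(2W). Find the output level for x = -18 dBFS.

-19.125 dBFS

x − T + W/2 = -18 − (-20) + 4 = 6.
GR = (1 − 1/2) × 6² / 16 = 0.5 × 36 / 16 = 1.125 dB.
Output = -18 − 1.125 = -19.125 dBFS.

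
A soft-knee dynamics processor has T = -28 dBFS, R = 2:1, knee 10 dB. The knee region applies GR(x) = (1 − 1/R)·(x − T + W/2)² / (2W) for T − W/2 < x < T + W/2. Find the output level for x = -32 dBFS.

-32.025 dBFS

x − T + W/2 = -32 − (-28) + 5 = 1.
GR = (1 − 1/2) × 1² / 20 = 0.5 × 1 / 20 = 0.025 dB.
Output = -32 − 0.025 = -32.025 dBFS.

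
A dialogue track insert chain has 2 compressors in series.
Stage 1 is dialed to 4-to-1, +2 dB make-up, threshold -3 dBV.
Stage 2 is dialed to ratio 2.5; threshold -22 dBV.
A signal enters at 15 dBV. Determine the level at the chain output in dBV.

Stage 1: 15 dBV is 18 dB over -3 dBV; at 4:1 that becomes 4.5 dB over, giving 1.5 dBV; +2 dB make-up → 3.5 dBV.
Stage 2: 25.5 dB above -22 dBV, reduced 2.5:1 to 10.2 dB above → -11.8 dBV.

-11.8 dBV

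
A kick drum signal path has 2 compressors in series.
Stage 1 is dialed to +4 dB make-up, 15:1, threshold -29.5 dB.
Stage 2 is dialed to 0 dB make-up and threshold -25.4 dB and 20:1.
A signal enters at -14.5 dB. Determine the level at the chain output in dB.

-25.355 dB

Stage 1: -14.5 dB is 15 dB over -29.5 dB; at 15:1 that becomes 1 dB over, giving -28.5 dB; +4 dB make-up → -24.5 dB.
Stage 2: -24.5 dB is 0.9 dB over -25.4 dB; at 20:1 that becomes 0.045 dB over, giving -25.355 dB.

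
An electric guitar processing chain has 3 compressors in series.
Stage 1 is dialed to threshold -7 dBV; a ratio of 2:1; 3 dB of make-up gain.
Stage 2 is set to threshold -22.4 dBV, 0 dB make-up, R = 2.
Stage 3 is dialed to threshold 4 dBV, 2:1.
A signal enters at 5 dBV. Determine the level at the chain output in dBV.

-10.2 dBV

Stage 1: 12 dB above -7 dBV, reduced 2:1 to 6 dB above → -1 dBV; +3 dB make-up → 2 dBV.
Stage 2: overshoot 24.4 dB → 24.4/2 = 12.2 dB → -10.2 dBV.
Stage 3: -10.2 dBV is at or below the 4 dBV threshold — no compression; output -10.2 dBV.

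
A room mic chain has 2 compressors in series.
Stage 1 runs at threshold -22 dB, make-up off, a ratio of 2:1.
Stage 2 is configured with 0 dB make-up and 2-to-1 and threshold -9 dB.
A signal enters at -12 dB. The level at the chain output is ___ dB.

Stage 1: -12 dB is 10 dB over -22 dB; at 2:1 that becomes 5 dB over, giving -17 dB.
Stage 2: -17 dB ≤ -9 dB, so stage 2 doesn't engage; output -17 dB.

-17 dB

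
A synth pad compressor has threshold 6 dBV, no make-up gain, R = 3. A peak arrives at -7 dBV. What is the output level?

-7 dBV

-7 dBV is 13 dB below the 6 dBV threshold, so no gain reduction is applied.
Output = input = -7 dBV.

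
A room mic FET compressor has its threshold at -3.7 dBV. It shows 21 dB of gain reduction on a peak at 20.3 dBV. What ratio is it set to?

Input overshoot = 20.3 − (-3.7) = 24 dB.
Output overshoot = 24 − 21 = 3 dB.
Ratio = input overshoot / output overshoot = 24 / 3 = 8.

8:1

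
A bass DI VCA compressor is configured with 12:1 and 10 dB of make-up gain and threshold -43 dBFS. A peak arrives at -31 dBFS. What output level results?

Overshoot: -31 − (-43) = 12 dB.
12:1 compression reduces that to 12/12 = 1 dB over.
Output = -43 + 1 = -42 dBFS; make-up adds 10 dB, giving -32 dBFS.

-32 dBFS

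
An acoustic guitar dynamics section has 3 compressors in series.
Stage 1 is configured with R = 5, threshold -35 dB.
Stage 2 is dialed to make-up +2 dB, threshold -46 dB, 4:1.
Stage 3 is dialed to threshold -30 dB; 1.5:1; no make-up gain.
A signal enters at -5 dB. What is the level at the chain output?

-39.75 dB

Stage 1: 30 dB above -35 dB, reduced 5:1 to 6 dB above → -29 dB.
Stage 2: 17 dB above -46 dB, reduced 4:1 to 4.25 dB above → -41.75 dB; +2 dB make-up → -39.75 dB.
Stage 3: -39.75 dB ≤ -30 dB, so stage 3 doesn't engage; output -39.75 dB.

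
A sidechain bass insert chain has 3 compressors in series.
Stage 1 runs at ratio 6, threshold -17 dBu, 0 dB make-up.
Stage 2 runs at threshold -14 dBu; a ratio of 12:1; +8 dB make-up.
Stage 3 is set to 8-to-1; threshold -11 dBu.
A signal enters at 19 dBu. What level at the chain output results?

Stage 1: 36 dB above -17 dBu, reduced 6:1 to 6 dB above → -11 dBu.
Stage 2: 3 dB above -14 dBu, reduced 12:1 to 0.25 dB above → -13.75 dBu; +8 dB make-up → -5.75 dBu.
Stage 3: -5.75 dBu is 5.25 dB over -11 dBu; at 8:1 that becomes 0.65625 dB over, giving -10.34375 dBu.

-10.34375 dBu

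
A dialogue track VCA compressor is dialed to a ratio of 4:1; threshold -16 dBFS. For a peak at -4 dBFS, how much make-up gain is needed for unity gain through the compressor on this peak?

9 dB

Without make-up, output = threshold + overshoot/4 = -16 + 3 = -13 dBFS.
Gap to target: 9 dB.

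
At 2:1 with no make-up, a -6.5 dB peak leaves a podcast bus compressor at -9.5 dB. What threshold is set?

-12.5 dB

Let T be the threshold. Output overshoot = (input overshoot)/R, so -9.5 − T = (-6.5 − T)/2.
2·(-9.5 − T) = -6.5 − T → 1·T = -19 − (-6.5) = -12.5.
T = -12.5/1 = -12.5 dB.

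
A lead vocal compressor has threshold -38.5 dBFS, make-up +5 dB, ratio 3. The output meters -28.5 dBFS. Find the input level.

Remove make-up: -28.5 − 5 = -33.5 dBFS.
That's 5 dB above the -38.5 dBFS threshold.
Before 3:1 compression the overshoot was 5 × 3 = 15 dB, so input = -38.5 + 15 = -23.5 dBFS.

-23.5 dBFS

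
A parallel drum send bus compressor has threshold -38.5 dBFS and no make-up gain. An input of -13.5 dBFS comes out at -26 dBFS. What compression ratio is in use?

2:1

Input overshoot = -13.5 − (-38.5) = 25 dB; output overshoot = -26 − (-38.5) = 12.5 dB.
Ratio = 25 / 12.5 = 2.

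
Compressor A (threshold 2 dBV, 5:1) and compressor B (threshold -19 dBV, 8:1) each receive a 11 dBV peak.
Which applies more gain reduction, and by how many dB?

A: 9 dB over, compressed to 1.8 dB over, so 7.2 dB of GR.
B: 30 dB over, compressed to 3.75 dB over, so 26.25 dB of GR.
B applies 19.05 dB more gain reduction.

B, by 19.05 dB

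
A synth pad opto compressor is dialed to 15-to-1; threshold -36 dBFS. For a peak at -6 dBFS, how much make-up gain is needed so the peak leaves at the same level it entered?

28 dB

Overshoot 30 dB → 30/15 = 2 dB after compression, so the compressed level is -36 + 2 = -34 dBFS.
Make-up = target − compressed = -6 − (-34) = 28 dB.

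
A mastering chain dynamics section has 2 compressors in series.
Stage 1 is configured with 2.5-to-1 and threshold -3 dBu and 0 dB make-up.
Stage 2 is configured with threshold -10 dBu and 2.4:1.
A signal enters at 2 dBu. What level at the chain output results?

Stage 1: overshoot 5 dB → 5/2.5 = 2 dB → -1 dBu.
Stage 2: -1 dBu is 9 dB over -10 dBu; at 2.4:1 that becomes 3.75 dB over, giving -6.25 dBu.

-6.25 dBu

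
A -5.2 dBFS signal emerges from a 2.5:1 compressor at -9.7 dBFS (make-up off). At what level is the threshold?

-12.7 dBFS

Input is 7.5 dB above T (since output overshoot × R = input overshoot: (-9.7 − T)·2.5 = -5.2 − T gives T = -12.7 dBFS).
Check: -12.7 + (-5.2 − (-12.7))/2.5 = -12.7 + 3 = -9.7 dBFS. ✓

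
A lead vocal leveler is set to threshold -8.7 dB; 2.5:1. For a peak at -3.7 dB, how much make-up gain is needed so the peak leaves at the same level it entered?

The peak compresses to -8.7 + 5/2.5 = -6.7 dB.
To reach -3.7 dB requires -3.7 − (-6.7) = 3 dB of make-up.

3 dB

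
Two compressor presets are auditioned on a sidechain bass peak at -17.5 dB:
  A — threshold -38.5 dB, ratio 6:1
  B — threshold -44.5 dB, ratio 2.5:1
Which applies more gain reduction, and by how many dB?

A, by 1.3 dB

A: overshoot 21 dB → output overshoot 3.5 dB → GR 17.5 dB.
B: overshoot 27 dB → output overshoot 10.8 dB → GR 16.2 dB.
Difference: 1.3 dB in favour of A.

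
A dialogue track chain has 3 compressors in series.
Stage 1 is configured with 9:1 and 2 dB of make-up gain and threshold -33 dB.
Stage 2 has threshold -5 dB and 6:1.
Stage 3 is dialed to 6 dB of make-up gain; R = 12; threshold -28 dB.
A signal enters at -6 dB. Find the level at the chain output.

Stage 1: overshoot 27 dB → 27/9 = 3 dB → -30 dB; +2 dB make-up → -28 dB.
Stage 2: below threshold (-28 ≤ -5); passes unchanged; output -28 dB.
Stage 3: -28 dB is at or below the -28 dB threshold — no compression; make-up brings it to -22 dB.

-22 dB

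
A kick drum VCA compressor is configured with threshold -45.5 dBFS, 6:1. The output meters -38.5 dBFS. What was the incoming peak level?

-3.5 dBFS

The compressed level sits -38.5 − (-45.5) = 7 dB over threshold.
Input overshoot = R × output overshoot = 42 dB → input = -45.5 + 42 = -3.5 dBFS.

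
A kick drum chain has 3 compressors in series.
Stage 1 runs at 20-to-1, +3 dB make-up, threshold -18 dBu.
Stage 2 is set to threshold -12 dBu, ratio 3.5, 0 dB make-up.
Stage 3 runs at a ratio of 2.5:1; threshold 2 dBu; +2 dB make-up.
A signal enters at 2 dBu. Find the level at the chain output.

Stage 1: overshoot 20 dB → 20/20 = 1 dB → -17 dBu; +3 dB make-up → -14 dBu.
Stage 2: -14 dBu ≤ -12 dBu, so stage 2 doesn't engage; output -14 dBu.
Stage 3: -14 dBu is at or below the 2 dBu threshold — no compression; make-up brings it to -12 dBu.

-12 dBu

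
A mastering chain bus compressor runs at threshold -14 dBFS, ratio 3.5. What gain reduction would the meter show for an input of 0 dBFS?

The signal is 14 dB above threshold.
At 3.5:1, output sits 14/3.5 = 4 dB above threshold.
So the signal is attenuated by 14 − 4 = 10 dB.

10 dB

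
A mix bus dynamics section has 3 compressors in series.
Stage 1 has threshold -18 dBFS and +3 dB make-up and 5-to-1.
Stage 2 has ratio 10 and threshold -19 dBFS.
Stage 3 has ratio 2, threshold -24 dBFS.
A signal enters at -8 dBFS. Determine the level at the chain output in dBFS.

-21.2 dBFS

Stage 1: overshoot 10 dB → 10/5 = 2 dB → -16 dBFS; +3 dB make-up → -13 dBFS.
Stage 2: overshoot 6 dB → 6/10 = 0.6 dB → -18.4 dBFS.
Stage 3: overshoot 5.6 dB → 5.6/2 = 2.8 dB → -21.2 dBFS.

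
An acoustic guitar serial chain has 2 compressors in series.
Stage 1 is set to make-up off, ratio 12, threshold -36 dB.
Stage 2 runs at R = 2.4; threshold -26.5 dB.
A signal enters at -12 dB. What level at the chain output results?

Stage 1: -12 dB is 24 dB over -36 dB; at 12:1 that becomes 2 dB over, giving -34 dB.
Stage 2: -34 dB is at or below the -26.5 dB threshold — no compression; output -34 dB.

-34 dB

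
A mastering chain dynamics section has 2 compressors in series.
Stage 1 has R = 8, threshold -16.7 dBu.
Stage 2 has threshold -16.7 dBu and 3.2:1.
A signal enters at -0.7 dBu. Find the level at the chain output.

Stage 1: overshoot 16 dB → 16/8 = 2 dB → -14.7 dBu.
Stage 2: -14.7 dBu is 2 dB over -16.7 dBu; at 3.2:1 that becomes 0.625 dB over, giving -16.075 dBu.

-16.075 dBu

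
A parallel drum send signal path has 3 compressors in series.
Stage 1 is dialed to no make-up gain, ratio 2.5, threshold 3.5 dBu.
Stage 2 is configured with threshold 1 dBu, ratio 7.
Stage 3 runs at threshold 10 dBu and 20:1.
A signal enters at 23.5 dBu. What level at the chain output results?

2.5 dBu

Stage 1: 23.5 dBu is 20 dB over 3.5 dBu; at 2.5:1 that becomes 8 dB over, giving 11.5 dBu.
Stage 2: 10.5 dB above 1 dBu, reduced 7:1 to 1.5 dB above → 2.5 dBu.
Stage 3: 2.5 dBu is at or below the 10 dBu threshold — no compression; output 2.5 dBu.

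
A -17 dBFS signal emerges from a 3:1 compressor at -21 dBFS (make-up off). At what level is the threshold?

-23 dBFS

Let T be the threshold. Output overshoot = (input overshoot)/R, so -21 − T = (-17 − T)/3.
3·(-21 − T) = -17 − T → 2·T = -63 − (-17) = -46.
T = -46/2 = -23 dBFS.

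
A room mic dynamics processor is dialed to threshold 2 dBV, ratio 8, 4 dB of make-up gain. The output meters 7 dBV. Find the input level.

10 dBV

Remove make-up: 7 − 4 = 3 dBV.
Post-compression overshoot = 3 − 2 = 1 dB.
Input overshoot = R × output overshoot = 8 dB → input = 2 + 8 = 10 dBV.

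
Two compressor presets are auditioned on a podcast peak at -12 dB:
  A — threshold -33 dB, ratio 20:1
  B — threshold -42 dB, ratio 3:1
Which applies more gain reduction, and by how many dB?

B, by 0.05 dB

A: overshoot 21 dB → output overshoot 1.05 dB → GR 19.95 dB.
B: overshoot 30 dB → output overshoot 10 dB → GR 20 dB.
B reduces 0.05 dB more.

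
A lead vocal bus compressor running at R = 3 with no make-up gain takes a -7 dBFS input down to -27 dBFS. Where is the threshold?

Gain reduction = -7 − (-27) = 20 dB; output overshoot = GR / (R − 1) = 20 / 2 = 10 dB.
Threshold = output − output overshoot = -27 − 10 = -37 dBFS.

-37 dBFS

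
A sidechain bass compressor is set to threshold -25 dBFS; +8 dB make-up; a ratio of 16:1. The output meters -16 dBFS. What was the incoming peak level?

-9 dBFS

Remove make-up: -16 − 8 = -24 dBFS.
The compressed level sits -24 − (-25) = 1 dB over threshold.
Input overshoot = R × output overshoot = 16 dB → input = -25 + 16 = -9 dBFS.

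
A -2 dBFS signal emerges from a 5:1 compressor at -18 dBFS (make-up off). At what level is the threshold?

Gain reduction = -2 − (-18) = 16 dB; output overshoot = GR / (R − 1) = 16 / 4 = 4 dB.
Threshold = output − output overshoot = -18 − 4 = -22 dBFS.

-22 dBFS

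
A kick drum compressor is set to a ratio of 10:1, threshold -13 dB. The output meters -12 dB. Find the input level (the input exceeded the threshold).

That's 1 dB above the -13 dB threshold.
Undo the ratio: input overshoot = 1 × 10 = 10 dB, giving input = -3 dB.

-3 dB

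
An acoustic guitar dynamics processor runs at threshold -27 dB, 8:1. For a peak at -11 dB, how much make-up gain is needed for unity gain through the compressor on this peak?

14 dB

The peak compresses to -27 + 16/8 = -25 dB.
To reach -11 dB requires -11 − (-25) = 14 dB of make-up.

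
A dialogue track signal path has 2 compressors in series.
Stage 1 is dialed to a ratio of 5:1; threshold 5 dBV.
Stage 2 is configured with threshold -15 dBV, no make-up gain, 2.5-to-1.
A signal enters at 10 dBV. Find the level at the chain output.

Stage 1: 5 dB above 5 dBV, reduced 5:1 to 1 dB above → 6 dBV.
Stage 2: 21 dB above -15 dBV, reduced 2.5:1 to 8.4 dB above → -6.6 dBV.

-6.6 dBV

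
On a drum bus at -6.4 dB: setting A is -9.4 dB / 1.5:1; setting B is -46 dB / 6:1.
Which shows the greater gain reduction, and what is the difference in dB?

A: 3 dB over, compressed to 2 dB over, so 1 dB of GR.
B: 39.6 dB over, compressed to 6.6 dB over, so 33 dB of GR.
Difference: 32 dB in favour of B.

B, by 32 dB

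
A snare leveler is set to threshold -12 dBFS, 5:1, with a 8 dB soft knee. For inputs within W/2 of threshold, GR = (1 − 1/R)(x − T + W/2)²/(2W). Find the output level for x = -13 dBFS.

-13.45 dBFS

x − T + W/2 = -13 − (-12) + 4 = 3.
GR = (1 − 1/5) × 3² / 16 = 0.8 × 9 / 16 = 0.45 dB.
Output = -13 − 0.45 = -13.45 dBFS.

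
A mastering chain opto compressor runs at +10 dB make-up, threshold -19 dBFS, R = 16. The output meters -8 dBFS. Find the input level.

Remove make-up: -8 − 10 = -18 dBFS.
Post-compression overshoot = -18 − (-19) = 1 dB.
Undo the ratio: input overshoot = 1 × 16 = 16 dB, giving input = -3 dBFS.

-3 dBFS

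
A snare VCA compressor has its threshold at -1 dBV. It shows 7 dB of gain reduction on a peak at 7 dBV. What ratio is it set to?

Input overshoot = 7 − (-1) = 8 dB.
Output overshoot = 8 − 7 = 1 dB.
Ratio = input overshoot / output overshoot = 8 / 1 = 8.

8:1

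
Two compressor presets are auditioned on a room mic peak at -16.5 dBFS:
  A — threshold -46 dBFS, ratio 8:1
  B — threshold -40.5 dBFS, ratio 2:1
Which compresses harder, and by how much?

A: 29.5 dB over, compressed to 3.6875 dB over, so 25.8125 dB of GR.
B: 24 dB over, compressed to 12 dB over, so 12 dB of GR.
A reduces 13.8125 dB more.

A, by 13.8125 dB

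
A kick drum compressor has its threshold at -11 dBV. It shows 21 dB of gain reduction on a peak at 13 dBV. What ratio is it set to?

8:1

Input overshoot = 13 − (-11) = 24 dB.
Output overshoot = 24 − 21 = 3 dB.
Ratio = input overshoot / output overshoot = 24 / 3 = 8.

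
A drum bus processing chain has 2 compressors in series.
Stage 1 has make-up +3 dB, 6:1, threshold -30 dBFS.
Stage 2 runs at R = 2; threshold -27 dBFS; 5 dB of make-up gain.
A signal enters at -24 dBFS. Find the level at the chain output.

-21.5 dBFS

Stage 1: -24 dBFS is 6 dB over -30 dBFS; at 6:1 that becomes 1 dB over, giving -29 dBFS; +3 dB make-up → -26 dBFS.
Stage 2: overshoot 1 dB → 1/2 = 0.5 dB → -26.5 dBFS; +5 dB make-up → -21.5 dBFS.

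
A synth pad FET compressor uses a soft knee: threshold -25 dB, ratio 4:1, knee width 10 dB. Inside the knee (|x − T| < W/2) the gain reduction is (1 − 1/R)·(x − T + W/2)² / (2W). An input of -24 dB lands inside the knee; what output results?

x − T + W/2 = -24 − (-25) + 5 = 6.
GR = (1 − 1/4) × 6² / 20 = 0.75 × 36 / 20 = 1.35 dB.
Output = -24 − 1.35 = -25.35 dB.

-25.35 dB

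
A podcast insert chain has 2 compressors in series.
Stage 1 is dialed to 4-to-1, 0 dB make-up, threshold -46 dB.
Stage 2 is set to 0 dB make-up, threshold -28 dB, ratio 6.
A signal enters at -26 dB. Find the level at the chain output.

Stage 1: overshoot 20 dB → 20/4 = 5 dB → -41 dB.
Stage 2: -41 dB ≤ -28 dB, so stage 2 doesn't engage; output -41 dB.

-41 dB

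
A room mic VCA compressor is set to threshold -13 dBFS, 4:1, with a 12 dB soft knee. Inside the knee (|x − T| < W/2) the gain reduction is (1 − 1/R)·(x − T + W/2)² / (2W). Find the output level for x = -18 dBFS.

-18.03125 dBFS

x − T + W/2 = -18 − (-13) + 6 = 1.
GR = (1 − 1/4) × 1² / 24 = 0.75 × 1 / 24 = 0.03125 dB.
Output = -18 − 0.03125 = -18.03125 dBFS.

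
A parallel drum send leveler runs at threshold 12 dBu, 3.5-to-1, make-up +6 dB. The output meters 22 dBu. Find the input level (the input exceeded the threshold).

Remove make-up: 22 − 6 = 16 dBu.
Post-compression overshoot = 16 − 12 = 4 dB.
Input overshoot = R × output overshoot = 14 dB → input = 12 + 14 = 26 dBu.

26 dBu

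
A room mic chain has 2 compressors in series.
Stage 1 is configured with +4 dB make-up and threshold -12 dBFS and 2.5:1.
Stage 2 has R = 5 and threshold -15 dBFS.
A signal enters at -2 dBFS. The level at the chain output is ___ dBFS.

-12.8 dBFS

Stage 1: -2 dBFS is 10 dB over -12 dBFS; at 2.5:1 that becomes 4 dB over, giving -8 dBFS; +4 dB make-up → -4 dBFS.
Stage 2: -4 dBFS is 11 dB over -15 dBFS; at 5:1 that becomes 2.2 dB over, giving -12.8 dBFS.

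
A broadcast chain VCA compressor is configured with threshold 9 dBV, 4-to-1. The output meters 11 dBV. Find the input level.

17 dBV

The compressed level sits 11 − 9 = 2 dB over threshold.
Undo the ratio: input overshoot = 2 × 4 = 8 dB, giving input = 17 dBV.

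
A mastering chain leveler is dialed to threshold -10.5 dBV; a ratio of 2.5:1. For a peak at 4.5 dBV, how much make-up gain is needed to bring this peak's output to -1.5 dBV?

Overshoot 15 dB → 15/2.5 = 6 dB after compression, so the compressed level is -10.5 + 6 = -4.5 dBV.
Make-up = target − compressed = -1.5 − (-4.5) = 3 dB.

3 dB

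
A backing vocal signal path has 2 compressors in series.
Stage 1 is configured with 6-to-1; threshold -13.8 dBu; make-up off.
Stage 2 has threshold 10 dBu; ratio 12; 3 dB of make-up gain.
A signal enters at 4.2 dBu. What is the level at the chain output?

-7.8 dBu

Stage 1: 18 dB above -13.8 dBu, reduced 6:1 to 3 dB above → -10.8 dBu.
Stage 2: -10.8 dBu is at or below the 10 dBu threshold — no compression; make-up brings it to -7.8 dBu.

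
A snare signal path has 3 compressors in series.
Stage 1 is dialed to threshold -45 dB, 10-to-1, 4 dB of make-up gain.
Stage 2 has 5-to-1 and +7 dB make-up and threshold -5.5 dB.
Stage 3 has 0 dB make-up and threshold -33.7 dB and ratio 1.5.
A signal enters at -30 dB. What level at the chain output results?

-32.9 dB

Stage 1: -30 dB is 15 dB over -45 dB; at 10:1 that becomes 1.5 dB over, giving -43.5 dB; +4 dB make-up → -39.5 dB.
Stage 2: below threshold (-39.5 ≤ -5.5); passes unchanged; make-up brings it to -32.5 dB.
Stage 3: 1.2 dB above -33.7 dB, reduced 1.5:1 to 0.8 dB above → -32.9 dB.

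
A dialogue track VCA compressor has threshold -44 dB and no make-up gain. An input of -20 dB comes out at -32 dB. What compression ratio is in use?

2:1

Input overshoot = -20 − (-44) = 24 dB; output overshoot = -32 − (-44) = 12 dB.
Ratio = 24 / 12 = 2.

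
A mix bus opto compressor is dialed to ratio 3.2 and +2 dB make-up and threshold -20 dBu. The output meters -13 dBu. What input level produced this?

-4 dBu

Remove make-up: -13 − 2 = -15 dBu.
That's 5 dB above the -20 dBu threshold.
Input overshoot = R × output overshoot = 16 dB → input = -20 + 16 = -4 dBu.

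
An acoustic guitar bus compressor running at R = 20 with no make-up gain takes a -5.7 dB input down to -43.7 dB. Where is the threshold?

Let T be the threshold. Output overshoot = (input overshoot)/R, so -43.7 − T = (-5.7 − T)/20.
20·(-43.7 − T) = -5.7 − T → 19·T = -874 − (-5.7) = -868.3.
T = -868.3/19 = -45.7 dB.

-45.7 dB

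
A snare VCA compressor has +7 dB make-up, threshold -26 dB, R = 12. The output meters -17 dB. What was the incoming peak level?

Stripping the +7 dB make-up gives -24 dB at the gain stage.
That's 2 dB above the -26 dB threshold.
Before 12:1 compression the overshoot was 2 × 12 = 24 dB, so input = -26 + 24 = -2 dB.

-2 dB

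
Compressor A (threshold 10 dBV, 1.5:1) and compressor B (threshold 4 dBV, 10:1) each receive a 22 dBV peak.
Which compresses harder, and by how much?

A: 12 dB over, compressed to 8 dB over, so 4 dB of GR.
B: 18 dB over, compressed to 1.8 dB over, so 16.2 dB of GR.
Difference: 12.2 dB in favour of B.

B, by 12.2 dB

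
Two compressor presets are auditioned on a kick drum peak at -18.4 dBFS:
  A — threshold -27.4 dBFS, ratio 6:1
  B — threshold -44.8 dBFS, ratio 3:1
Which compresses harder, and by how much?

A: GR = 9 − 9/6 = 7.5 dB.
B: GR = 26.4 − 26.4/3 = 17.6 dB.
B reduces 10.1 dB more.

B, by 10.1 dB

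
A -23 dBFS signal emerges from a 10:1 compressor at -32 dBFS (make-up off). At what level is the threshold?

Gain reduction = -23 − (-32) = 9 dB; output overshoot = GR / (R − 1) = 9 / 9 = 1 dB.
Threshold = output − output overshoot = -32 − 1 = -33 dBFS.

-33 dBFS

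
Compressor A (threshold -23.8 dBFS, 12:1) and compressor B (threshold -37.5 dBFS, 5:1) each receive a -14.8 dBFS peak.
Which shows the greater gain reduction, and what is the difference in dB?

A: overshoot 9 dB → output overshoot 0.75 dB → GR 8.25 dB.
B: overshoot 22.7 dB → output overshoot 4.54 dB → GR 18.16 dB.
B reduces 9.91 dB more.

B, by 9.91 dB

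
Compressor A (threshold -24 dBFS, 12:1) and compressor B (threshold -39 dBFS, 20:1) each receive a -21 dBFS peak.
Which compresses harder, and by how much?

A: 3 dB over, compressed to 0.25 dB over, so 2.75 dB of GR.
B: 18 dB over, compressed to 0.9 dB over, so 17.1 dB of GR.
B reduces 14.35 dB more.

B, by 14.35 dB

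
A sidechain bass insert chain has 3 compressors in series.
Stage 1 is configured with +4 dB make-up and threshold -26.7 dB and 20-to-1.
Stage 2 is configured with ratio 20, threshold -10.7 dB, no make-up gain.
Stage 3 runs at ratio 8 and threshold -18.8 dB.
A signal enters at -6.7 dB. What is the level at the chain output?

-21.7 dB

Stage 1: overshoot 20 dB → 20/20 = 1 dB → -25.7 dB; +4 dB make-up → -21.7 dB.
Stage 2: below threshold (-21.7 ≤ -10.7); passes unchanged; output -21.7 dB.
Stage 3: -21.7 dB is at or below the -18.8 dB threshold — no compression; output -21.7 dB.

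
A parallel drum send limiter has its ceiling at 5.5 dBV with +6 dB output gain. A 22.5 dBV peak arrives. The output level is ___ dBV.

11.5 dBV

At ∞:1, everything above 5.5 dBV is held at the ceiling.
Output gain then adds 6 dB: 5.5 + 6 = 11.5 dBV.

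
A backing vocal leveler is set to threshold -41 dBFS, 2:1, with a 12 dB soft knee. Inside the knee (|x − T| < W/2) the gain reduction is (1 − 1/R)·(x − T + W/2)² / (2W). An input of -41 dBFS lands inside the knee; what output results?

x − T + W/2 = -41 − (-41) + 6 = 6.
GR = (1 − 1/2) × 6² / 24 = 0.5 × 36 / 24 = 0.75 dB.
Output = -41 − 0.75 = -41.75 dBFS.

-41.75 dBFS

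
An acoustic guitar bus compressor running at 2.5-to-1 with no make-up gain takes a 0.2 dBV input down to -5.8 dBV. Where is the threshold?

Input is 10 dB above T (since output overshoot × R = input overshoot: (-5.8 − T)·2.5 = 0.2 − T gives T = -9.8 dBV).
Check: -9.8 + (0.2 − (-9.8))/2.5 = -9.8 + 4 = -5.8 dBV. ✓

-9.8 dBV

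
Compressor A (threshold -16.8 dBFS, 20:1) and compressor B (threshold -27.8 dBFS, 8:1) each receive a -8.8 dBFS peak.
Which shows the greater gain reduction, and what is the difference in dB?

A: overshoot 8 dB → output overshoot 0.4 dB → GR 7.6 dB.
B: overshoot 19 dB → output overshoot 2.375 dB → GR 16.625 dB.
Difference: 9.025 dB in favour of B.

B, by 9.025 dB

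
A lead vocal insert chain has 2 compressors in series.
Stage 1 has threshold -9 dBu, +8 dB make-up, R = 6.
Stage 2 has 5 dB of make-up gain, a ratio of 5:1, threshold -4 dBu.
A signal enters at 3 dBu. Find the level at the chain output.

2 dBu

Stage 1: 3 dBu is 12 dB over -9 dBu; at 6:1 that becomes 2 dB over, giving -7 dBu; +8 dB make-up → 1 dBu.
Stage 2: overshoot 5 dB → 5/5 = 1 dB → -3 dBu; +5 dB make-up → 2 dBu.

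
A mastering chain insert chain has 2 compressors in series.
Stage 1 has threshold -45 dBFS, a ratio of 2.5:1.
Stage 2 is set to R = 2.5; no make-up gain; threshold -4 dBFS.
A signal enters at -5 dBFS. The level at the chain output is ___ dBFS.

-29 dBFS

Stage 1: 40 dB above -45 dBFS, reduced 2.5:1 to 16 dB above → -29 dBFS.
Stage 2: -29 dBFS is at or below the -4 dBFS threshold — no compression; output -29 dBFS.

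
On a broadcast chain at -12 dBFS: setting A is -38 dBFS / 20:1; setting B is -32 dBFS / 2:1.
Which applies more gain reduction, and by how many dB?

A, by 14.7 dB

A: overshoot 26 dB → output overshoot 1.3 dB → GR 24.7 dB.
B: overshoot 20 dB → output overshoot 10 dB → GR 10 dB.
A applies 14.7 dB more gain reduction.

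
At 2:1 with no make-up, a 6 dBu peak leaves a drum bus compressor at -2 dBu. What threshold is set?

Let T be the threshold. Output overshoot = (input overshoot)/R, so -2 − T = (6 − T)/2.
2·(-2 − T) = 6 − T → 1·T = -4 − 6 = -10.
T = -10/1 = -10 dBu.

-10 dBu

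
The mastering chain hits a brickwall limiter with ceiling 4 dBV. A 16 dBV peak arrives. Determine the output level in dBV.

The limiter clamps the peak to its 4 dBV ceiling.

4 dBV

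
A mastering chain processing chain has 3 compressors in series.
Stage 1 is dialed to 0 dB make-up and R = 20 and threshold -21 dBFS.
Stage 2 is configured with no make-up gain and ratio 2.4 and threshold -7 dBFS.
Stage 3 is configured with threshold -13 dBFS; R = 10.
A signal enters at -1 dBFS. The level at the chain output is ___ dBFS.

-20 dBFS

Stage 1: overshoot 20 dB → 20/20 = 1 dB → -20 dBFS.
Stage 2: -20 dBFS is at or below the -7 dBFS threshold — no compression; output -20 dBFS.
Stage 3: below threshold (-20 ≤ -13); passes unchanged; output -20 dBFS.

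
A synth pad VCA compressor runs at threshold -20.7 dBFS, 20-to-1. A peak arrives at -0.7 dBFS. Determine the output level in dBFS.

Overshoot: -0.7 − (-20.7) = 20 dB.
The 20 dB excess becomes 1 dB after 20:1 reduction.
Output = -20.7 + 1 = -19.7 dBFS.

-19.7 dBFS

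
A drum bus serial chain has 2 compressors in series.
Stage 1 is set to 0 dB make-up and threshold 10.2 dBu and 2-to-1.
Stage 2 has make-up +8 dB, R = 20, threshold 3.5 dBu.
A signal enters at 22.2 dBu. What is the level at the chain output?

12.135 dBu

Stage 1: 22.2 dBu is 12 dB over 10.2 dBu; at 2:1 that becomes 6 dB over, giving 16.2 dBu.
Stage 2: 16.2 dBu is 12.7 dB over 3.5 dBu; at 20:1 that becomes 0.635 dB over, giving 4.135 dBu; +8 dB make-up → 12.135 dBu.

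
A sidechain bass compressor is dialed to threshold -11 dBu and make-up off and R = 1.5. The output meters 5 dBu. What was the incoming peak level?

13 dBu

The compressed level sits 5 − (-11) = 16 dB over threshold.
Before 1.5:1 compression the overshoot was 16 × 1.5 = 24 dB, so input = -11 + 24 = 13 dBu.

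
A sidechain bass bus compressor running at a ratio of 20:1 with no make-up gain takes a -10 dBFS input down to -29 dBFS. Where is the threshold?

-30 dBFS

Input is 20 dB above T (since output overshoot × R = input overshoot: (-29 − T)·20 = -10 − T gives T = -30 dBFS).
Check: -30 + (-10 − (-30))/20 = -30 + 1 = -29 dBFS. ✓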